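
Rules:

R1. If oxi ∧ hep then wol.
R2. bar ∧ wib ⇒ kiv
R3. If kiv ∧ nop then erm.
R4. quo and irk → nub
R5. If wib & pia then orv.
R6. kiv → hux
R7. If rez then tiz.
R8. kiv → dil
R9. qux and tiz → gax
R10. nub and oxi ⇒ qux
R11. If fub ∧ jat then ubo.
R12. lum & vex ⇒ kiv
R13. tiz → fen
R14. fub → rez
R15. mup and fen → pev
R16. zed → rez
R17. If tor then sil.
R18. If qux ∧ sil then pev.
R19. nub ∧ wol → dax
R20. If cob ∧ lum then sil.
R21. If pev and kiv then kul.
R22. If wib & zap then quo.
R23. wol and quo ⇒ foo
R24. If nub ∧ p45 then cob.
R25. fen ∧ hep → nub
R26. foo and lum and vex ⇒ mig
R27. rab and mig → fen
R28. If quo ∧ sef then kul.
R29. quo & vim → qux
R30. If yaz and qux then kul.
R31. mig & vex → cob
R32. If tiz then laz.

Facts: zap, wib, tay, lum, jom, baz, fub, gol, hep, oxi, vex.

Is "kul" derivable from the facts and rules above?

Yes

wol  (by R1: oxi, hep)
kiv  (by R12: lum, vex)
rez  (by R14: fub)
quo  (by R22: wib, zap)
foo  (by R23: wol, quo)
mig  (by R26: foo, lum, vex)
cob  (by R31: mig, vex)
tiz  (by R7: rez)
fen  (by R13: tiz)
sil  (by R20: cob, lum)
nub  (by R25: fen, hep)
qux  (by R10: nub, oxi)
pev  (by R18: qux, sil)
kul  (by R21: pev, kiv)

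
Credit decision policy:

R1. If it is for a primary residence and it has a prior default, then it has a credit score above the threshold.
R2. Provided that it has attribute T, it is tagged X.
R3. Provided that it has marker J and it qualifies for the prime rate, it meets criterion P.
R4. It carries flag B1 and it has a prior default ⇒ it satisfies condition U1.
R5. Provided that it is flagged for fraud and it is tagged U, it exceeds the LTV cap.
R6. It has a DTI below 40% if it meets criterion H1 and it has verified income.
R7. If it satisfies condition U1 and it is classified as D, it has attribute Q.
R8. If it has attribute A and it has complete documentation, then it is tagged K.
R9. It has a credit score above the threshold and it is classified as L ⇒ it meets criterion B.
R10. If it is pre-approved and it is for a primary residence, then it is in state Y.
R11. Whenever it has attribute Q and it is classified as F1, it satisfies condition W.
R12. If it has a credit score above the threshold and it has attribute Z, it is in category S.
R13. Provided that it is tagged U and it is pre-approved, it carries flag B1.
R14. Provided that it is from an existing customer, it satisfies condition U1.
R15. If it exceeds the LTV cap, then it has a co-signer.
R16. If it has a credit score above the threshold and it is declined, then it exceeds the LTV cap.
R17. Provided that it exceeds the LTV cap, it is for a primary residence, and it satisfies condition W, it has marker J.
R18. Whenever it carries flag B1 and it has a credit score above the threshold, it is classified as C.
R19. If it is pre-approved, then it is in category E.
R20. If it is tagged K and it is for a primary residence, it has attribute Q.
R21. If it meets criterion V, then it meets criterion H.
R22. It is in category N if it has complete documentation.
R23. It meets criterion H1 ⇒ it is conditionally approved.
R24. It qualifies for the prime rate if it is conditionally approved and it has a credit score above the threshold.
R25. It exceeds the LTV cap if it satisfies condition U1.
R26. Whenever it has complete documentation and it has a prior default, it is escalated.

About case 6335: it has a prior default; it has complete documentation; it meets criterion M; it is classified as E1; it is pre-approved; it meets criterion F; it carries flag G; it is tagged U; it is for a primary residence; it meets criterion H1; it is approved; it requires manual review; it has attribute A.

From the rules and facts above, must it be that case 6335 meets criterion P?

Forward chaining from the given facts derives: has a credit score above the threshold, is tagged K, is in state Y, carries flag B1, is classified as C, is in category E, has attribute Q, is in category N, is conditionally approved, qualifies for the prime rate, is escalated, satisfies condition U1, exceeds the LTV cap, has a co-signer.
The only rule concluding "it meets criterion P" is R3, which needs "it has marker J"; that is never established.

No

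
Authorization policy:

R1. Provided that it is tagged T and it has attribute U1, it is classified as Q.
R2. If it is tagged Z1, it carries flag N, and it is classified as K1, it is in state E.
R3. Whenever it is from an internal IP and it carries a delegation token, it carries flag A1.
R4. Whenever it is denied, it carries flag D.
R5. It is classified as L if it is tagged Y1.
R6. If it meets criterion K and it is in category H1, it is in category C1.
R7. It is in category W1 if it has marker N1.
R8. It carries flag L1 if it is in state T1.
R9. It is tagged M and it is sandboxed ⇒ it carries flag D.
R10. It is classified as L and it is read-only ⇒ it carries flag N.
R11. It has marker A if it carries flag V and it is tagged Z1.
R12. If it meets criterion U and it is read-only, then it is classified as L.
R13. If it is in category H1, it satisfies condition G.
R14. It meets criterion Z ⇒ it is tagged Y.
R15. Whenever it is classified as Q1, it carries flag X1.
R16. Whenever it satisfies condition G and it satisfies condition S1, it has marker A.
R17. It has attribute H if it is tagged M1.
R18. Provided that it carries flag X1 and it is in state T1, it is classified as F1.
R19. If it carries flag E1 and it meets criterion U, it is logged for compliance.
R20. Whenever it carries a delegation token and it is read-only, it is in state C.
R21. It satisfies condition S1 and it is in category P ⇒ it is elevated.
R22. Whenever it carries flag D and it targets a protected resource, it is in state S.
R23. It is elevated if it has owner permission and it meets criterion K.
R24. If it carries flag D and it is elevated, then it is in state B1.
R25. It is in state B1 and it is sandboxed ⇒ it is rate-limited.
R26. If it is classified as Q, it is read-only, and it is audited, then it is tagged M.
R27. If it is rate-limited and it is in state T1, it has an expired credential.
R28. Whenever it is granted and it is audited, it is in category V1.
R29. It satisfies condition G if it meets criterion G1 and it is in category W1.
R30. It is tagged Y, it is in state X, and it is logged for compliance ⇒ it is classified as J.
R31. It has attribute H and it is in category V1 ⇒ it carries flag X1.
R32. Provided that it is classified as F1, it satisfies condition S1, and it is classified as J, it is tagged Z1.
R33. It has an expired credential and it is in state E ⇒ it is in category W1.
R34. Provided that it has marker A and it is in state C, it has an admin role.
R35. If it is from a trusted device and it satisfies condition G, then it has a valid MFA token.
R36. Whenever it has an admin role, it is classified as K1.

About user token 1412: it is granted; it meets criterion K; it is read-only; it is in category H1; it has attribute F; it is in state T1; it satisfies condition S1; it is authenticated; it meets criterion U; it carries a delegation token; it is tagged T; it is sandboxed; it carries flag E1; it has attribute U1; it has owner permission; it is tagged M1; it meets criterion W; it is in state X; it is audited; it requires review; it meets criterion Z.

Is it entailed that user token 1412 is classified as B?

No

Forward chaining from the given facts derives: is classified as Q, is in category C1, carries flag L1, is classified as L, satisfies condition G, is tagged Y, has marker A, has attribute H, is logged for compliance, is in state C, is elevated, is tagged M, is in category V1, is classified as J, carries flag X1, has an admin role, is classified as K1, carries flag D, carries flag N, is classified as F1, is in state B1, is rate-limited, has an expired credential, is tagged Z1, is in state E, is in category W1.
No rule has "it is classified as B" as its conclusion, and it is not among the given facts.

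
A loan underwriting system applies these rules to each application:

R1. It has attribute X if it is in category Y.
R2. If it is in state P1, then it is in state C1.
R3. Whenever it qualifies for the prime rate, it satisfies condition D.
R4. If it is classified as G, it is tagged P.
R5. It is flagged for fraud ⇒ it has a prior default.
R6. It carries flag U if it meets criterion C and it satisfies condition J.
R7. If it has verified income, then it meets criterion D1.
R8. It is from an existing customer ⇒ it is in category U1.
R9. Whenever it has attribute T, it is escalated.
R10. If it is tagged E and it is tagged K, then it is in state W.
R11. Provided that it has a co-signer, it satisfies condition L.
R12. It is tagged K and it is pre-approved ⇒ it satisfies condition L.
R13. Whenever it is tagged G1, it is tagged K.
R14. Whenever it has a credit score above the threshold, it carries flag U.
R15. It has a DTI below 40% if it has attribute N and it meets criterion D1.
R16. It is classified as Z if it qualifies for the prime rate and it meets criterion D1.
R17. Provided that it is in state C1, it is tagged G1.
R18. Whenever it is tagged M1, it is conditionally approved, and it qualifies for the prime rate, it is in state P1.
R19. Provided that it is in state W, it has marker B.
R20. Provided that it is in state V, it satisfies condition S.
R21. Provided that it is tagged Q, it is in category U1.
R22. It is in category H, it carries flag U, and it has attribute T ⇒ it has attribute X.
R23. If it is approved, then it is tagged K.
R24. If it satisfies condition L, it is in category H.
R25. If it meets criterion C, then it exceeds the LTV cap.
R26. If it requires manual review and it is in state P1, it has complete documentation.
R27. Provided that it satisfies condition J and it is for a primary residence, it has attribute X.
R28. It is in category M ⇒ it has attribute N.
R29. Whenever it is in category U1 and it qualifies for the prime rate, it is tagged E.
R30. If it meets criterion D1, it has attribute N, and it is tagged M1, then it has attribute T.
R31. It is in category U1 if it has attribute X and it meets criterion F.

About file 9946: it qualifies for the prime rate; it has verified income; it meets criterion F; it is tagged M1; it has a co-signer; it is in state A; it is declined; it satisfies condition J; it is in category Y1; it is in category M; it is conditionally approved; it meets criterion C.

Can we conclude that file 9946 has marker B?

By R6 (it meets criterion C, it satisfies condition J): it carries flag U.
By R7 (it has verified income): it meets criterion D1.
By R11 (it has a co-signer): it satisfies condition L.
By R18 (it is tagged M1, it is conditionally approved, it qualifies for the prime rate): it is in state P1.
By R24 (it satisfies condition L): it is in category H.
By R28 (it is in category M): it has attribute N.
By R30 (it meets criterion D1, it has attribute N, it is tagged M1): it has attribute T.
By R2 (it is in state P1): it is in state C1.
By R17 (it is in state C1): it is tagged G1.
By R22 (it is in category H, it carries flag U, it has attribute T): it has attribute X.
By R31 (it has attribute X, it meets criterion F): it is in category U1.
By R13 (it is tagged G1): it is tagged K.
By R29 (it is in category U1, it qualifies for the prime rate): it is tagged E.
By R10 (it is tagged E, it is tagged K): it is in state W.
By R19 (it is in state W): it has marker B.

Yes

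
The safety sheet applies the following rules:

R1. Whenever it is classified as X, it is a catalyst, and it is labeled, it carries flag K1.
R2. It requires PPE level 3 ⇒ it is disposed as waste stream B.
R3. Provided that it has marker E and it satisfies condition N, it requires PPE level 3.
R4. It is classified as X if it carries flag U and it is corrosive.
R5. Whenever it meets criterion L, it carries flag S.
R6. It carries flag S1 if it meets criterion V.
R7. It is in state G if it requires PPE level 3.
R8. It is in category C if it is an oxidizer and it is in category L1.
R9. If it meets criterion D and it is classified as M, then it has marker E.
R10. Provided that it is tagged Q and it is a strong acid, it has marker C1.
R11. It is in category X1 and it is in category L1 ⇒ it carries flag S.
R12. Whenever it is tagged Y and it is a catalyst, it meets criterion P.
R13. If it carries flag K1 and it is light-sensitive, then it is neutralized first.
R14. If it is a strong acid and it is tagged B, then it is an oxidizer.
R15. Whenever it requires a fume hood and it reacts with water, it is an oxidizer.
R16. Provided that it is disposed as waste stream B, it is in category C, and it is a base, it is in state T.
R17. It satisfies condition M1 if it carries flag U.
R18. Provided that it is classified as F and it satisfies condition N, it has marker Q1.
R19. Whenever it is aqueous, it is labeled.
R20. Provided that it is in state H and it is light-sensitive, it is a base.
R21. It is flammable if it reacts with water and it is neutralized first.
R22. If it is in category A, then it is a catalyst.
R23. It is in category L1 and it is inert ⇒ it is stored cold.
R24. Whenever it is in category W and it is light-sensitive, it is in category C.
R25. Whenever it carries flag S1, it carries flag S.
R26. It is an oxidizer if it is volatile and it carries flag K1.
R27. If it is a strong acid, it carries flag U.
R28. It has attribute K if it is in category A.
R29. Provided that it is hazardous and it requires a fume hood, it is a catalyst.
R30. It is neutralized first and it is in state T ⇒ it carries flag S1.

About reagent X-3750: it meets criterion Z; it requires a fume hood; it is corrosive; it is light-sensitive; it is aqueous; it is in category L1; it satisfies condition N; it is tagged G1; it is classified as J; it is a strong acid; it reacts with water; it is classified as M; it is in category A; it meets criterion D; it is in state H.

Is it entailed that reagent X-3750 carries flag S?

Yes

By R9 (it meets criterion D, it is classified as M): it has marker E.
By R15 (it requires a fume hood, it reacts with water): it is an oxidizer.
By R19 (it is aqueous): it is labeled.
By R20 (it is in state H, it is light-sensitive): it is a base.
By R22 (it is in category A): it is a catalyst.
By R27 (it is a strong acid): it carries flag U.
By R3 (it has marker E, it satisfies condition N): it requires PPE level 3.
By R4 (it carries flag U, it is corrosive): it is classified as X.
By R8 (it is an oxidizer, it is in category L1): it is in category C.
By R1 (it is classified as X, it is a catalyst, it is labeled): it carries flag K1.
By R2 (it requires PPE level 3): it is disposed as waste stream B.
By R13 (it carries flag K1, it is light-sensitive): it is neutralized first.
By R16 (it is disposed as waste stream B, it is in category C, it is a base): it is in state T.
By R30 (it is neutralized first, it is in state T): it carries flag S1.
By R25 (it carries flag S1): it carries flag S.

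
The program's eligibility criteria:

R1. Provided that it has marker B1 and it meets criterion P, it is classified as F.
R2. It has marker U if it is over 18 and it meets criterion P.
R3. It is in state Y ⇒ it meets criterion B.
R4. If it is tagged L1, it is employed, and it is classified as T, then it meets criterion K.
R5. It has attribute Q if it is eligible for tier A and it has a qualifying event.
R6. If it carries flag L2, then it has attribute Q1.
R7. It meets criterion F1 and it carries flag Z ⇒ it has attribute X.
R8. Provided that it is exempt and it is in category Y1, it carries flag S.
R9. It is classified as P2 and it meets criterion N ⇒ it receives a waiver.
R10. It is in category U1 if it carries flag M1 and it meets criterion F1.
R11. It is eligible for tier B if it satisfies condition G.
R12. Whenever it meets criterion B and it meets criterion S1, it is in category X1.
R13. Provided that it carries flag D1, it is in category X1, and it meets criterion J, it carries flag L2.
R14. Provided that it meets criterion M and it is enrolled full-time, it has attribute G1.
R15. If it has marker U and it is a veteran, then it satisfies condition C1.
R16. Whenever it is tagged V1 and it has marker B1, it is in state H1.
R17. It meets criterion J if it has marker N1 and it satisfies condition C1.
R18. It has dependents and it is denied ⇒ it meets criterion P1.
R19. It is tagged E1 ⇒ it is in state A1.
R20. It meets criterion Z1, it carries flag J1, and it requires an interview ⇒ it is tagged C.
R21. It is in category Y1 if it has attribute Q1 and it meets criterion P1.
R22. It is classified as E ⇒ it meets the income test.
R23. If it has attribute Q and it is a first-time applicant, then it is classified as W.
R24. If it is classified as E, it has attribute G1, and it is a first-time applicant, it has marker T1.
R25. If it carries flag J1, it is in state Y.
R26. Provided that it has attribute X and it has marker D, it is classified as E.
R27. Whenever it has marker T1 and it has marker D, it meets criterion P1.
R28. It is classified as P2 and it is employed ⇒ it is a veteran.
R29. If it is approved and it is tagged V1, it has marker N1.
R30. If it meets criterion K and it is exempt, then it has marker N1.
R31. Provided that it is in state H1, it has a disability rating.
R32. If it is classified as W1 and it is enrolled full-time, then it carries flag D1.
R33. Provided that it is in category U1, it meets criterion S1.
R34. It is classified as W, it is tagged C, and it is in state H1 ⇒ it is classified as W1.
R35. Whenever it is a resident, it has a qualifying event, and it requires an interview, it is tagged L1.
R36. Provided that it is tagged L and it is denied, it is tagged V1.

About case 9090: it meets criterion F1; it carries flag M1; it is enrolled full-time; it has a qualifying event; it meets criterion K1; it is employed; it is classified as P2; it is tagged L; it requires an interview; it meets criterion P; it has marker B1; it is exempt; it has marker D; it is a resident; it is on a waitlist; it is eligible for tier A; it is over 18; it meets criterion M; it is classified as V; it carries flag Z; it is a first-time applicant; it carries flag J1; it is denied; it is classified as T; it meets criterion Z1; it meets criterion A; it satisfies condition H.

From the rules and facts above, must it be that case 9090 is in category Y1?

By R2 (it is over 18, it meets criterion P): it has marker U.
By R5 (it is eligible for tier A, it has a qualifying event): it has attribute Q.
By R7 (it meets criterion F1, it carries flag Z): it has attribute X.
By R10 (it carries flag M1, it meets criterion F1): it is in category U1.
By R14 (it meets criterion M, it is enrolled full-time): it has attribute G1.
By R20 (it meets criterion Z1, it carries flag J1, it requires an interview): it is tagged C.
By R23 (it has attribute Q, it is a first-time applicant): it is classified as W.
By R25 (it carries flag J1): it is in state Y.
By R26 (it has attribute X, it has marker D): it is classified as E.
By R28 (it is classified as P2, it is employed): it is a veteran.
By R33 (it is in category U1): it meets criterion S1.
By R35 (it is a resident, it has a qualifying event, it requires an interview): it is tagged L1.
By R36 (it is tagged L, it is denied): it is tagged V1.
By R3 (it is in state Y): it meets criterion B.
By R4 (it is tagged L1, it is employed, it is classified as T): it meets criterion K.
By R12 (it meets criterion B, it meets criterion S1): it is in category X1.
By R15 (it has marker U, it is a veteran): it satisfies condition C1.
By R16 (it is tagged V1, it has marker B1): it is in state H1.
By R24 (it is classified as E, it has attribute G1, it is a first-time applicant): it has marker T1.
By R27 (it has marker T1, it has marker D): it meets criterion P1.
By R30 (it meets criterion K, it is exempt): it has marker N1.
By R34 (it is classified as W, it is tagged C, it is in state H1): it is classified as W1.
By R17 (it has marker N1, it satisfies condition C1): it meets criterion J.
By R32 (it is classified as W1, it is enrolled full-time): it carries flag D1.
By R13 (it carries flag D1, it is in category X1, it meets criterion J): it carries flag L2.
By R6 (it carries flag L2): it has attribute Q1.
By R21 (it has attribute Q1, it meets criterion P1): it is in category Y1.

Yes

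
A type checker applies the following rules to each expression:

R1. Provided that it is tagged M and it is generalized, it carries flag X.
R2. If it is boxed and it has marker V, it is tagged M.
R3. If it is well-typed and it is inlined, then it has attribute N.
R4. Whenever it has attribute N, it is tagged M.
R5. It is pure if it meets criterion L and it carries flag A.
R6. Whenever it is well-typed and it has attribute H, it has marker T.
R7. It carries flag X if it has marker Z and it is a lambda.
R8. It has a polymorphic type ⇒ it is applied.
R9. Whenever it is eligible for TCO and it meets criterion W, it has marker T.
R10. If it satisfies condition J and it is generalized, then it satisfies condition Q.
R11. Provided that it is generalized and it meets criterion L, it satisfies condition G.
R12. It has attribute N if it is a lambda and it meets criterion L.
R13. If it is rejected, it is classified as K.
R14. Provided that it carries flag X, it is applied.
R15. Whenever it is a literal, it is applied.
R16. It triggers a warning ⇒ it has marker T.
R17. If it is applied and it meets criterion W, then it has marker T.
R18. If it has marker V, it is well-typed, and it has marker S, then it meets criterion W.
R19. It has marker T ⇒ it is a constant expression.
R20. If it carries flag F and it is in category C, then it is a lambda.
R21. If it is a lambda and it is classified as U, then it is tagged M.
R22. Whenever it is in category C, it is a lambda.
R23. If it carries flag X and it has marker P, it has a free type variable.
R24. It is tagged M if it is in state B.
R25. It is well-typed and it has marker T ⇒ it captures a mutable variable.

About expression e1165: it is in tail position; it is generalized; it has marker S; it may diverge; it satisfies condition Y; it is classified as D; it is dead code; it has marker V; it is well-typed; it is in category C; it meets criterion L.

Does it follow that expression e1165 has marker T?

Yes

By R18 (it has marker V, it is well-typed, it has marker S): it meets criterion W.
By R22 (it is in category C): it is a lambda.
By R12 (it is a lambda, it meets criterion L): it has attribute N.
By R4 (it has attribute N): it is tagged M.
By R1 (it is tagged M, it is generalized): it carries flag X.
By R14 (it carries flag X): it is applied.
By R17 (it is applied, it meets criterion W): it has marker T.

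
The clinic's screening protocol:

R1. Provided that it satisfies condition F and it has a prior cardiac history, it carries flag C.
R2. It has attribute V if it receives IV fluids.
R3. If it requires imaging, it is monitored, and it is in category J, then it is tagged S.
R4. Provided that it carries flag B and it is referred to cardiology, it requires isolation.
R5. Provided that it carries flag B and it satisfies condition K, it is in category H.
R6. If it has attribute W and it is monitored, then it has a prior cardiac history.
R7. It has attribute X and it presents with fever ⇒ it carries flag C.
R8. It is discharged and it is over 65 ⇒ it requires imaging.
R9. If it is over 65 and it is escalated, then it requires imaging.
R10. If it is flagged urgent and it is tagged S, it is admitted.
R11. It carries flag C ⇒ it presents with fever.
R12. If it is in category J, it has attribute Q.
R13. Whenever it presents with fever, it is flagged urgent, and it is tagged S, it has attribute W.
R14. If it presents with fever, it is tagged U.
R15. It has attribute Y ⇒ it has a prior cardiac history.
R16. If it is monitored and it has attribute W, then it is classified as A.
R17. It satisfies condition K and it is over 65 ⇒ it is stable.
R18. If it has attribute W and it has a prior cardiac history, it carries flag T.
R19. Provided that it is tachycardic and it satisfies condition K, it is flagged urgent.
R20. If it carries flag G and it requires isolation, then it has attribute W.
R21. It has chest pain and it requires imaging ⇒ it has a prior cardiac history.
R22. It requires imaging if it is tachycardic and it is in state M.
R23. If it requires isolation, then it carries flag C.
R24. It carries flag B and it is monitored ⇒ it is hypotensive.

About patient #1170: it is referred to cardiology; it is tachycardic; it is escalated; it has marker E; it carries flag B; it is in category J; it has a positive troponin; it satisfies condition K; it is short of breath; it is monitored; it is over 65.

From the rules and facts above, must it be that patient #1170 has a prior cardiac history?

Yes

By R4 (it carries flag B, it is referred to cardiology): it requires isolation.
By R9 (it is over 65, it is escalated): it requires imaging.
By R19 (it is tachycardic, it satisfies condition K): it is flagged urgent.
By R23 (it requires isolation): it carries flag C.
By R3 (it requires imaging, it is monitored, it is in category J): it is tagged S.
By R11 (it carries flag C): it presents with fever.
By R13 (it presents with fever, it is flagged urgent, it is tagged S): it has attribute W.
By R6 (it has attribute W, it is monitored): it has a prior cardiac history.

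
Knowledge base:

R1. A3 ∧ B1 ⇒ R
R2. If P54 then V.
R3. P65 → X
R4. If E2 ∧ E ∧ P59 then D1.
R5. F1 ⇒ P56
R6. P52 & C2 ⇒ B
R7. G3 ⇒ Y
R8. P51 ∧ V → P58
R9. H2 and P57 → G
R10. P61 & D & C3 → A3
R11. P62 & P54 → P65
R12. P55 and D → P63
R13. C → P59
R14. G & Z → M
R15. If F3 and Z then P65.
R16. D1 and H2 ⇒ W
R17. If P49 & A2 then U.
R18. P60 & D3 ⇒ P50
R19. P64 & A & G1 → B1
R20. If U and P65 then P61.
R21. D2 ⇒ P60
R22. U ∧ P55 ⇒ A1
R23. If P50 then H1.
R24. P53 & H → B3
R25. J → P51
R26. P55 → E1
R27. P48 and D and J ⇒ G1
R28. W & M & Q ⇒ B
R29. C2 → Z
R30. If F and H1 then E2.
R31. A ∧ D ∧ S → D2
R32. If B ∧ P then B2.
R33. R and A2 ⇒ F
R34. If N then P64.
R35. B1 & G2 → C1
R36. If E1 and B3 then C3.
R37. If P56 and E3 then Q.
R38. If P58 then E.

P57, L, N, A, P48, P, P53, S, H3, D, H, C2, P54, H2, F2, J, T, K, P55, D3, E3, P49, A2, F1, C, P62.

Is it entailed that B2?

Yes

V  (by R2: P54)
P56  (by R5: F1)
G  (by R9: H2, P57)
P65  (by R11: P62, P54)
P59  (by R13: C)
U  (by R17: P49, A2)
P61  (by R20: U, P65)
B3  (by R24: P53, H)
P51  (by R25: J)
E1  (by R26: P55)
G1  (by R27: P48, D, J)
Z  (by R29: C2)
D2  (by R31: A, D, S)
P64  (by R34: N)
C3  (by R36: E1, B3)
Q  (by R37: P56, E3)
P58  (by R8: P51, V)
A3  (by R10: P61, D, C3)
M  (by R14: G, Z)
B1  (by R19: P64, A, G1)
P60  (by R21: D2)
E  (by R38: P58)
R  (by R1: A3, B1)
P50  (by R18: P60, D3)
H1  (by R23: P50)
F  (by R33: R, A2)
E2  (by R30: F, H1)
D1  (by R4: E2, E, P59)
W  (by R16: D1, H2)
B  (by R28: W, M, Q)
B2  (by R32: B, P)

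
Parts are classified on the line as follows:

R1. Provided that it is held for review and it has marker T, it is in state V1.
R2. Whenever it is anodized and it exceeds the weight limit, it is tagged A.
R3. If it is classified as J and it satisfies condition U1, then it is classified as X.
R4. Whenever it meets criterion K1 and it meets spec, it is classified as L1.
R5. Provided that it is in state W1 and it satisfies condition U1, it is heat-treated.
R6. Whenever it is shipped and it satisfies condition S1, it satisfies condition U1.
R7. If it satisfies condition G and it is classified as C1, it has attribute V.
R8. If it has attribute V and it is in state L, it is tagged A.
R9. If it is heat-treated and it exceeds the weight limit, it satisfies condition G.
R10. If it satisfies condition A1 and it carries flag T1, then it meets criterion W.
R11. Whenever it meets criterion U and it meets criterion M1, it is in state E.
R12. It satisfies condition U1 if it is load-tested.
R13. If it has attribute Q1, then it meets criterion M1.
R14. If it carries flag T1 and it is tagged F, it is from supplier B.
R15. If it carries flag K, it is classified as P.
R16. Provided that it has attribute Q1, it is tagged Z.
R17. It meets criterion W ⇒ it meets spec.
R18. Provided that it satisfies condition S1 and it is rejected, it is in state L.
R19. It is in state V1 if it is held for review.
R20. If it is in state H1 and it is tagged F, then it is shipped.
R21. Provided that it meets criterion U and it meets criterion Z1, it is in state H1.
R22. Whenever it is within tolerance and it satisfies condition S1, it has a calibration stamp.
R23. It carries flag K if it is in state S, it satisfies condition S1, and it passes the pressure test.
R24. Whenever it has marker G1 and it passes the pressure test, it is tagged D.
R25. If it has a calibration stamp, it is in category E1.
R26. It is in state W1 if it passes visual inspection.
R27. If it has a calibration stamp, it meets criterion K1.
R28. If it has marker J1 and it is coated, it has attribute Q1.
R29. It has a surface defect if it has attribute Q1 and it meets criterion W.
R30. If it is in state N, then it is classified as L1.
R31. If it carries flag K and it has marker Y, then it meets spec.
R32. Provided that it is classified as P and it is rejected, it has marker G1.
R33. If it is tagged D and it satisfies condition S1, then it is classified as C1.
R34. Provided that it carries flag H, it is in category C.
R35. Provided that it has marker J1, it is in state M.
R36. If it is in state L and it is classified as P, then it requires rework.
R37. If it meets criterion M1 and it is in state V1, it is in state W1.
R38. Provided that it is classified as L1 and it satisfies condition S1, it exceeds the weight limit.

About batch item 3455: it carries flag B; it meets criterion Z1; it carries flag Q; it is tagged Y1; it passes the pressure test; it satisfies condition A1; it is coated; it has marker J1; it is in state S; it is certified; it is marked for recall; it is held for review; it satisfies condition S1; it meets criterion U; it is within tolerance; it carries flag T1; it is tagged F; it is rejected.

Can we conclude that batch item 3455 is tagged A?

Yes

By R10 (it satisfies condition A1, it carries flag T1): it meets criterion W.
By R17 (it meets criterion W): it meets spec.
By R18 (it satisfies condition S1, it is rejected): it is in state L.
By R19 (it is held for review): it is in state V1.
By R21 (it meets criterion U, it meets criterion Z1): it is in state H1.
By R22 (it is within tolerance, it satisfies condition S1): it has a calibration stamp.
By R23 (it is in state S, it satisfies condition S1, it passes the pressure test): it carries flag K.
By R27 (it has a calibration stamp): it meets criterion K1.
By R28 (it has marker J1, it is coated): it has attribute Q1.
By R4 (it meets criterion K1, it meets spec): it is classified as L1.
By R13 (it has attribute Q1): it meets criterion M1.
By R15 (it carries flag K): it is classified as P.
By R20 (it is in state H1, it is tagged F): it is shipped.
By R32 (it is classified as P, it is rejected): it has marker G1.
By R37 (it meets criterion M1, it is in state V1): it is in state W1.
By R38 (it is classified as L1, it satisfies condition S1): it exceeds the weight limit.
By R6 (it is shipped, it satisfies condition S1): it satisfies condition U1.
By R24 (it has marker G1, it passes the pressure test): it is tagged D.
By R33 (it is tagged D, it satisfies condition S1): it is classified as C1.
By R5 (it is in state W1, it satisfies condition U1): it is heat-treated.
By R9 (it is heat-treated, it exceeds the weight limit): it satisfies condition G.
By R7 (it satisfies condition G, it is classified as C1): it has attribute V.
By R8 (it has attribute V, it is in state L): it is tagged A.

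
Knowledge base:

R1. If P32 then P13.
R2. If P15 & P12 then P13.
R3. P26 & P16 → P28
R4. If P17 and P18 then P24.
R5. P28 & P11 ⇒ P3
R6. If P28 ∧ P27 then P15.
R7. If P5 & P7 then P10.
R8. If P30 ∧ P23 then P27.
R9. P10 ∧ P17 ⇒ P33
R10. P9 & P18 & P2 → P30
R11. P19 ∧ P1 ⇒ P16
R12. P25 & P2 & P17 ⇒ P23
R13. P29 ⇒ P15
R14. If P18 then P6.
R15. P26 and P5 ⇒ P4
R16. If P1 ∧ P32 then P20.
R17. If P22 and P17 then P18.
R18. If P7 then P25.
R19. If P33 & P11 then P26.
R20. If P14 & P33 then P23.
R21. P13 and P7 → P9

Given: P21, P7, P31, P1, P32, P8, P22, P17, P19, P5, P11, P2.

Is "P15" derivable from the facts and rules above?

Yes

P13  (by R1: P32)
P10  (by R7: P5, P7)
P33  (by R9: P10, P17)
P16  (by R11: P19, P1)
P18  (by R17: P22, P17)
P25  (by R18: P7)
P26  (by R19: P33, P11)
P9  (by R21: P13, P7)
P28  (by R3: P26, P16)
P30  (by R10: P9, P18, P2)
P23  (by R12: P25, P2, P17)
P27  (by R8: P30, P23)
P15  (by R6: P28, P27)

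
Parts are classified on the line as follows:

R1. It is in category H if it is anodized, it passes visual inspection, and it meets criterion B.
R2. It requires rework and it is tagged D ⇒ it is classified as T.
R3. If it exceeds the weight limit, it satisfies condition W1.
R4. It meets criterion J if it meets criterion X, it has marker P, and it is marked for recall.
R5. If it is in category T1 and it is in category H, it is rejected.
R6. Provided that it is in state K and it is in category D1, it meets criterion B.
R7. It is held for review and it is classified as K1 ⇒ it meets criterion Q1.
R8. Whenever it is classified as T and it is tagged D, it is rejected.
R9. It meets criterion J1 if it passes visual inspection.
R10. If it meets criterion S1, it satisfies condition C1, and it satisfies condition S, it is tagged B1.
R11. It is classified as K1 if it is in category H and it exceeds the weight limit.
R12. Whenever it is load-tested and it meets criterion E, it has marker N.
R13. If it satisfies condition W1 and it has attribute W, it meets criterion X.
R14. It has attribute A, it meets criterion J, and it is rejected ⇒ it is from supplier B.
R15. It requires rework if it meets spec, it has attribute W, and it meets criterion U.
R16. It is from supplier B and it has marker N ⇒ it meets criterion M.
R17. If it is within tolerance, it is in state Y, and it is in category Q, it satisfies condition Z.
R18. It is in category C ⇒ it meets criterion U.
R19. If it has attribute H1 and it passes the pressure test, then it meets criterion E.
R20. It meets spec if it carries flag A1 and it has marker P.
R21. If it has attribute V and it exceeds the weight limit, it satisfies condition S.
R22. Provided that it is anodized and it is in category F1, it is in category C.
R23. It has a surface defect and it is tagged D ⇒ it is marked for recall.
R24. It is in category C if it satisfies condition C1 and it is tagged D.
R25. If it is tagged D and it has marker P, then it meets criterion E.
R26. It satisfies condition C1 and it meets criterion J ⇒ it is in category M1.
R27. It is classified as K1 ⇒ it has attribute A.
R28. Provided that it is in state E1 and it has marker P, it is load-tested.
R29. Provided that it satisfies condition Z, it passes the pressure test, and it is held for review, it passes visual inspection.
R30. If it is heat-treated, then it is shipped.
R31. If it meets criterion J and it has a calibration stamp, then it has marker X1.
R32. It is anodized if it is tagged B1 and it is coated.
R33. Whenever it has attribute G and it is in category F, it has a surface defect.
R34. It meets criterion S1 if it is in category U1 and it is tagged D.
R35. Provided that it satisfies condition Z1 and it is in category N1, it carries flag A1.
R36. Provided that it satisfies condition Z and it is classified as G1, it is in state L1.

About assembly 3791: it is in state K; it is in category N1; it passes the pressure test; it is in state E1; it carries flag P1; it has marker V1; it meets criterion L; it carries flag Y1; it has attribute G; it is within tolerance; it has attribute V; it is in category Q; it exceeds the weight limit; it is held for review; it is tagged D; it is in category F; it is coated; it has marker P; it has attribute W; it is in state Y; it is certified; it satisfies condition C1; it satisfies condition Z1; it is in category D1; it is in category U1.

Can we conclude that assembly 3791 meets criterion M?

Yes

By R3 (it exceeds the weight limit): it satisfies condition W1.
By R6 (it is in state K, it is in category D1): it meets criterion B.
By R13 (it satisfies condition W1, it has attribute W): it meets criterion X.
By R17 (it is within tolerance, it is in state Y, it is in category Q): it satisfies condition Z.
By R21 (it has attribute V, it exceeds the weight limit): it satisfies condition S.
By R24 (it satisfies condition C1, it is tagged D): it is in category C.
By R25 (it is tagged D, it has marker P): it meets criterion E.
By R28 (it is in state E1, it has marker P): it is load-tested.
By R29 (it satisfies condition Z, it passes the pressure test, it is held for review): it passes visual inspection.
By R33 (it has attribute G, it is in category F): it has a surface defect.
By R34 (it is in category U1, it is tagged D): it meets criterion S1.
By R35 (it satisfies condition Z1, it is in category N1): it carries flag A1.
By R10 (it meets criterion S1, it satisfies condition C1, it satisfies condition S): it is tagged B1.
By R12 (it is load-tested, it meets criterion E): it has marker N.
By R18 (it is in category C): it meets criterion U.
By R20 (it carries flag A1, it has marker P): it meets spec.
By R23 (it has a surface defect, it is tagged D): it is marked for recall.
By R32 (it is tagged B1, it is coated): it is anodized.
By R1 (it is anodized, it passes visual inspection, it meets criterion B): it is in category H.
By R4 (it meets criterion X, it has marker P, it is marked for recall): it meets criterion J.
By R11 (it is in category H, it exceeds the weight limit): it is classified as K1.
By R15 (it meets spec, it has attribute W, it meets criterion U): it requires rework.
By R27 (it is classified as K1): it has attribute A.
By R2 (it requires rework, it is tagged D): it is classified as T.
By R8 (it is classified as T, it is tagged D): it is rejected.
By R14 (it has attribute A, it meets criterion J, it is rejected): it is from supplier B.
By R16 (it is from supplier B, it has marker N): it meets criterion M.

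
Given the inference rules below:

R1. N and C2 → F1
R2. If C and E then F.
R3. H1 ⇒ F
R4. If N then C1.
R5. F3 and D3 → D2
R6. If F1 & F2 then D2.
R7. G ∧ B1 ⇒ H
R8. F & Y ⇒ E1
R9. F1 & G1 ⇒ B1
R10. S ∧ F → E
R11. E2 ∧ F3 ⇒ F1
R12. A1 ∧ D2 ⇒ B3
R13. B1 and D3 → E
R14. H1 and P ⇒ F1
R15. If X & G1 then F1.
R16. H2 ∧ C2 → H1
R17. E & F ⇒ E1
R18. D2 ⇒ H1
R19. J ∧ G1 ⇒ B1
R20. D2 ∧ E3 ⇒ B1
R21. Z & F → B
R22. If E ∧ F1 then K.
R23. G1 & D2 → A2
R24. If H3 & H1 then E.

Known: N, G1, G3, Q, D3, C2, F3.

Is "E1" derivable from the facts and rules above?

Yes

F1  (by R1: N, C2)
D2  (by R5: F3, D3)
B1  (by R9: F1, G1)
E  (by R13: B1, D3)
H1  (by R18: D2)
F  (by R3: H1)
E1  (by R17: E, F)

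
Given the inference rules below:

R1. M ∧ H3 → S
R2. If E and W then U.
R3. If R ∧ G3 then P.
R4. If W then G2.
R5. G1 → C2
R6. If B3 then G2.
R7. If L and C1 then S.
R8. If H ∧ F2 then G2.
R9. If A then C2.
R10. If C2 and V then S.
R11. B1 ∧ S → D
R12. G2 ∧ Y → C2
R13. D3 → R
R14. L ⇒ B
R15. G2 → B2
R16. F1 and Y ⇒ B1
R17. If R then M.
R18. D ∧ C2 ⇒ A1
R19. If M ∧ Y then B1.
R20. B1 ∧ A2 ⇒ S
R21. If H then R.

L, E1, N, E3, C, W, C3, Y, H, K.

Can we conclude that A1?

No

Forward chaining from the given facts derives: G2, C2, B, B2, R, M, B1.
The only rule concluding A1 is R18, which needs D; that is never established.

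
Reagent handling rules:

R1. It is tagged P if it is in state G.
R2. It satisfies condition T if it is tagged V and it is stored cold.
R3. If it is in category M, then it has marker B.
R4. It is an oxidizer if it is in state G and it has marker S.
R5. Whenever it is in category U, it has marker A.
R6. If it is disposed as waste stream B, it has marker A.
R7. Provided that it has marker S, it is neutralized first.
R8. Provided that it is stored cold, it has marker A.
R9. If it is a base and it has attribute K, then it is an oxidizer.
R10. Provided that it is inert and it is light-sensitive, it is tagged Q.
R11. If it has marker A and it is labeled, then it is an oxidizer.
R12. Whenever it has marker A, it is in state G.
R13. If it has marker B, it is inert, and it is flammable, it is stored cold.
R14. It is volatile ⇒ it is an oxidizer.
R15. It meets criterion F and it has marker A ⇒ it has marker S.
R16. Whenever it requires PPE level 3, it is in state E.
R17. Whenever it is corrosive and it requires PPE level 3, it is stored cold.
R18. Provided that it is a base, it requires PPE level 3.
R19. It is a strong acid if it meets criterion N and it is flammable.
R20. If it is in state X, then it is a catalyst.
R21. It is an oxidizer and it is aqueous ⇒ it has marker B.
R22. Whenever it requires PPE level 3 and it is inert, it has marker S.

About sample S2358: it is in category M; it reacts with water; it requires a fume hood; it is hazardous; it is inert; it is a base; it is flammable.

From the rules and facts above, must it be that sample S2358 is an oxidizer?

Yes

By R3 (it is in category M): it has marker B.
By R13 (it has marker B, it is inert, it is flammable): it is stored cold.
By R18 (it is a base): it requires PPE level 3.
By R22 (it requires PPE level 3, it is inert): it has marker S.
By R8 (it is stored cold): it has marker A.
By R12 (it has marker A): it is in state G.
By R4 (it is in state G, it has marker S): it is an oxidizer.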